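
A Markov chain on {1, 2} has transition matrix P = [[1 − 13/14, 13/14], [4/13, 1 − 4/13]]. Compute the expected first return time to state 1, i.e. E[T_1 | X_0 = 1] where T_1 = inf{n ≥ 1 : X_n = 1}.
E[T_1 | X_0 = 1] = 1/π_1 = 225/56

For an irreducible recurrent Markov chain with stationary distribution π, E[T_i | X_0 = i] = 1/π_i (Kac's formula). Here π_1 = (4/13)/(13/14 + 4/13) = (4/13)/(225/182) = 56/225, so E[T_1 | X_0 = 1] = 1/π_1 = (13/14 + 4/13)/(4/13) = (225/182)/(4/13) = 225/56.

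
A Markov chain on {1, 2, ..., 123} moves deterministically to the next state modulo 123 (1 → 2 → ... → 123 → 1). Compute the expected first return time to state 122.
E[T_122 | X_0 = 122] = 123

The chain cycles deterministically, so starting at state 122 it returns in exactly 123 steps. Equivalently, the stationary distribution is uniform π_j = 1/123 for every state j, so by Kac's formula E[T_122] = 1/π_122 = 123.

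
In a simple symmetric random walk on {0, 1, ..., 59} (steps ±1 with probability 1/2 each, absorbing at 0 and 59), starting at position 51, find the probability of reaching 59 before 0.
P(hit 59 before 0) = 51/59

Let u_k = P(hit 59 before 0 | start at k). Then u_0 = 0, u_59 = 1, and u_k = u_{k-1}/2 + u_{k+1}/2 for 1 ≤ k ≤ 58. This harmonic recurrence is solved by u_k = k/59, giving u_51 = 51/59.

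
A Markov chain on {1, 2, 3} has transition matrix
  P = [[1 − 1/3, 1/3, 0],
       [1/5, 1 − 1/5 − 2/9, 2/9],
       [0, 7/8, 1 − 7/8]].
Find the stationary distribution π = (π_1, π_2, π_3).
π = (189/584, 315/584, 10/73)

This is a birth-death chain on three states, which satisfies detailed balance: π_1 · P_{12} = π_2 · P_{21} and π_2 · P_{23} = π_3 · P_{32}.
From π_1 · 1/3 = π_2 · 1/5: π_2/π_1 = (1/3)/(1/5) = 5/3.
From π_2 · 2/9 = π_3 · 7/8: π_3/π_2 = (2/9)/(7/8) = 16/63.
Take π_1 proportional to 1; then unnormalized π = (1, 5/3, 80/189). Normalize by dividing by the sum 584/189:
  π = (189/584, 315/584, 10/73).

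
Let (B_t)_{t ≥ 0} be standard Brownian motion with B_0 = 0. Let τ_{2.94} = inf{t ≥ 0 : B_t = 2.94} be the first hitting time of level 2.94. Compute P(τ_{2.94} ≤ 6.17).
P(τ_{2.94} ≤ 6.17) = 2(1 − Φ(2.94/√6.17)) = 2(1 − Φ(1.1836)) ≈ 0.2366

By the reflection principle for standard BM, P(τ_b ≤ t) = 2 · P(B_t ≥ b). Since B_t ~ N(0, t), P(B_t ≥ 2.94) = 1 − Φ(2.94/√t) = 1 − Φ(2.94/√6.17) = 1 − Φ(1.1836) ≈ 0.11829. Doubling: P(τ_{2.94} ≤ 6.17) ≈ 2 · 0.11829 = 0.23658 ≈ 0.2366.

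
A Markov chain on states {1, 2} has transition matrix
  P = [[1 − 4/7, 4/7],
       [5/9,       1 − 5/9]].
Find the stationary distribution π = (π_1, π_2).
π_1 = 35/71, π_2 = 36/71

Solve πP = π with π_1 + π_2 = 1. From πP = π: π_1 · (1 − 4/7) + π_2 · 5/9 = π_1 ⇒ π_2 · 5/9 = π_1 · 4/7 ⇒ π_2/π_1 = (4/7)/(5/9) = 36/35. Together with π_1 + π_2 = 1:
  π_1 = (5/9)/(4/7 + 5/9) = (5/9)/(71/63) = 35/71,
  π_2 = (4/7)/(4/7 + 5/9) = (4/7)/(71/63) = 36/71.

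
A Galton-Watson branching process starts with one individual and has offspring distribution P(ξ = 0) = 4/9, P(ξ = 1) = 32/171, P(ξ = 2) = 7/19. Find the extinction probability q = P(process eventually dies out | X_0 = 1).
q = 1

Mean offspring μ = 0·4/9 + 1·32/171 + 2·7/19 = 158/171 ≤ 1. For μ ≤ 1 with offspring not concentrated at 1, the Galton-Watson process goes extinct almost surely, so q = 1.
(Algebraic check: The pgf is f(s) = 4/9 + 32/171·s + 7/19·s². The extinction probability q is the smallest fixed point of f in [0, 1]. Setting s = f(s):
  7/19·s² + (32/171 − 1)·s + 4/9 = 0
  7/19·s² − (4/9 + 7/19)·s + 4/9 = 0
which factors as (s − 1)·(7/19·s − 4/9) = 0, giving roots s = 1 and s = (4/9)/(7/19) = 76/63. Since 76/63 ≥ 1, the smallest root in [0, 1] is s = 1.)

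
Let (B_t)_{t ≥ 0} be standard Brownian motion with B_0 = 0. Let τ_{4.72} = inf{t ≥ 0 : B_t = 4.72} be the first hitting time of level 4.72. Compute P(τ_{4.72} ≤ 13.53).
P(τ_{4.72} ≤ 13.53) = 2(1 − Φ(4.72/√13.53)) = 2(1 − Φ(1.2832)) ≈ 0.1994

By the reflection principle for standard BM, P(τ_b ≤ t) = 2 · P(B_t ≥ b). Since B_t ~ N(0, t), P(B_t ≥ 4.72) = 1 − Φ(4.72/√t) = 1 − Φ(4.72/√13.53) = 1 − Φ(1.2832) ≈ 0.09971. Doubling: P(τ_{4.72} ≤ 13.53) ≈ 2 · 0.09971 = 0.19942 ≈ 0.1994.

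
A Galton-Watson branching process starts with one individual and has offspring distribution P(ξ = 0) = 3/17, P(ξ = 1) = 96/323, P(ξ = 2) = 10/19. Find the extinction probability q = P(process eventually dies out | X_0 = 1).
q = 57/170

The pgf is f(s) = 3/17 + 96/323·s + 10/19·s². The extinction probability q is the smallest fixed point of f in [0, 1]. Setting s = f(s):
  10/19·s² + (96/323 − 1)·s + 3/17 = 0
  10/19·s² − (3/17 + 10/19)·s + 3/17 = 0
which factors as (s − 1)·(10/19·s − 3/17) = 0, giving roots s = 1 and s = (3/17)/(10/19) = 57/170.
Mean offspring μ = 96/323 + 2·10/19 = 436/323 > 1 (supercritical), so q < 1. The extinction probability is the smaller root: q = (3/17)/(10/19) = 57/170.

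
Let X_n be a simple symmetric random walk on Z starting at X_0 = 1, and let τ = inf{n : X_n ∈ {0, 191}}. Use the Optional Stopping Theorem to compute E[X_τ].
E[X_τ] = 1

X_n is a martingale and τ is a bounded-mean stopping time (indeed τ is finite a.s. with bounded expectation since the walk is in a bounded region). By the OST, E[X_τ] = E[X_0] = 1. Equivalently: E[X_τ] = 191 · P(hit 191 first) + 0 · P(hit 0 first) = 191 · (1/191) = 1.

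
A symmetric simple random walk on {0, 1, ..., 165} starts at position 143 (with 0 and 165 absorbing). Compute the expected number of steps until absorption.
E[τ | X_0 = 143] = 3146

Let v_k = E[τ | X_0 = k]. Boundary: v_0 = v_165 = 0. Recurrence: v_k = 1 + (v_{k-1} + v_{k+1})/2 for 1 ≤ k ≤ 164. The particular solution to v_k − (v_{k-1} + v_{k+1})/2 = 1 is v_k = −k^2. Adding homogeneous solution A + B k and matching boundaries gives v_k = k (165 − k). Substituting k = 143: v_143 = 143 · 22 = 3146.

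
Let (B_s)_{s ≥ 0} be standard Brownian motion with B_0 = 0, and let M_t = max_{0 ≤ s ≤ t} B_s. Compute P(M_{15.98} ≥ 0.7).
P(M_{15.98} ≥ 0.7) = 2·P(B_{15.98} ≥ 0.7) = 2(1 − Φ(0.7/√15.98)) ≈ 0.8610

By the reflection principle for Brownian motion, P(M_t ≥ a) = 2 · P(B_t ≥ a) for a ≥ 0. Since B_t ~ N(0, t), P(B_t ≥ 0.7) = 1 − Φ(0.7/√t) = 1 − Φ(0.7/√15.98) = 1 − Φ(0.1751). So
  P(M_{15.98} ≥ 0.7) = 2(1 − Φ(0.1751)) ≈ 0.8610.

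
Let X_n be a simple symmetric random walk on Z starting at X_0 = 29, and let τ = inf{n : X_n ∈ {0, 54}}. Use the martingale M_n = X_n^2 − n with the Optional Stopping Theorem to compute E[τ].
E[τ] = 725

M_n = X_n^2 − n is a martingale (since E[X_{n+1}^2 | F_n] = X_n^2 + 1). By OST (τ has finite mean in a bounded region), E[M_τ] = E[M_0] = X_0^2 − 0 = 29^2 = 841. Also E[M_τ] = E[X_τ^2] − E[τ]. The walk exits at 0 or 54, with P(hit 54 first) = 29/54, so E[X_τ^2] = 54^2 · 29/54 + 0 = 1566. Thus E[τ] = E[X_τ^2] − E[M_τ] = 1566 − 841 = 725 = 29(54 − 29) = 725.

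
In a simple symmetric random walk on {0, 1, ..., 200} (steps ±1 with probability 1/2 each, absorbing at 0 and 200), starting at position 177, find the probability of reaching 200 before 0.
P(hit 200 before 0) = 177/200

Let u_k = P(hit 200 before 0 | start at k). Then u_0 = 0, u_200 = 1, and u_k = u_{k-1}/2 + u_{k+1}/2 for 1 ≤ k ≤ 199. This harmonic recurrence is solved by u_k = k/200, giving u_177 = 177/200.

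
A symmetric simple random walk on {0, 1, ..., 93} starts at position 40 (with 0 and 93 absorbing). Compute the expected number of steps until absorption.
E[τ | X_0 = 40] = 2120

Let v_k = E[τ | X_0 = k]. Boundary: v_0 = v_93 = 0. Recurrence: v_k = 1 + (v_{k-1} + v_{k+1})/2 for 1 ≤ k ≤ 92. The particular solution to v_k − (v_{k-1} + v_{k+1})/2 = 1 is v_k = −k^2. Adding homogeneous solution A + B k and matching boundaries gives v_k = k (93 − k). Substituting k = 40: v_40 = 40 · 53 = 2120.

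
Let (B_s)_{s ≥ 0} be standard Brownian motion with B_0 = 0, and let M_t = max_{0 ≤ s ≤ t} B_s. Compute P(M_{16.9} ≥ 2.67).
P(M_{16.9} ≥ 2.67) = 2·P(B_{16.9} ≥ 2.67) = 2(1 − Φ(2.67/√16.9)) ≈ 0.5160

By the reflection principle for Brownian motion, P(M_t ≥ a) = 2 · P(B_t ≥ a) for a ≥ 0. Since B_t ~ N(0, t), P(B_t ≥ 2.67) = 1 − Φ(2.67/√t) = 1 − Φ(2.67/√16.9) = 1 − Φ(0.6495). So
  P(M_{16.9} ≥ 2.67) = 2(1 − Φ(0.6495)) ≈ 0.5160.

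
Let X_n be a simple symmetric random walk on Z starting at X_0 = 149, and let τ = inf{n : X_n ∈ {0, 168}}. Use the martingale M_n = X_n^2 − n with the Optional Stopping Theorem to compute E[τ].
E[τ] = 2831

M_n = X_n^2 − n is a martingale (since E[X_{n+1}^2 | F_n] = X_n^2 + 1). By OST (τ has finite mean in a bounded region), E[M_τ] = E[M_0] = X_0^2 − 0 = 149^2 = 22201. Also E[M_τ] = E[X_τ^2] − E[τ]. The walk exits at 0 or 168, with P(hit 168 first) = 149/168, so E[X_τ^2] = 168^2 · 149/168 + 0 = 25032. Thus E[τ] = E[X_τ^2] − E[M_τ] = 25032 − 22201 = 2831 = 149(168 − 149) = 2831.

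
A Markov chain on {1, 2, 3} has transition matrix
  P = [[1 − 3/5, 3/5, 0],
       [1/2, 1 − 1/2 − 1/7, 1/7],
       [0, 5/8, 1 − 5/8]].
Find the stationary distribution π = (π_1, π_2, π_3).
π = (175/433, 210/433, 48/433)

This is a birth-death chain on three states, which satisfies detailed balance: π_1 · P_{12} = π_2 · P_{21} and π_2 · P_{23} = π_3 · P_{32}.
From π_1 · 3/5 = π_2 · 1/2: π_2/π_1 = (3/5)/(1/2) = 6/5.
From π_2 · 1/7 = π_3 · 5/8: π_3/π_2 = (1/7)/(5/8) = 8/35.
Take π_1 proportional to 1; then unnormalized π = (1, 6/5, 48/175). Normalize by dividing by the sum 433/175:
  π = (175/433, 210/433, 48/433).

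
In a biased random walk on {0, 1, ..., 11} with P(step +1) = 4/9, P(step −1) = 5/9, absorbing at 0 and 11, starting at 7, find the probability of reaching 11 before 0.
P(hit 11 before 0) = (1 − (5/4)^7) / (1 − (5/4)^11) = 15805696/44633821

Let u_k denote P(reach 11 before 0 | start at k). Boundary: u_0 = 0, u_11 = 1. Recurrence: u_k = 4/9·u_{k+1} + 5/9·u_{k-1} for 1 ≤ k ≤ 10. Try u_k = A + B·r^k with r = q/p = (5/9)/(4/9) = 5/4. Substitution satisfies the recurrence; boundary conditions give:
  u_k = (1 − r^k) / (1 − r^N) = (1 − (5/4)^7) / (1 − (5/4)^11) = 15805696/44633821.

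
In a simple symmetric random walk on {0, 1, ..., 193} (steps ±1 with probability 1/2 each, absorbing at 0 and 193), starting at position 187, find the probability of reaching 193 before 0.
P(hit 193 before 0) = 187/193

Let u_k = P(hit 193 before 0 | start at k). Then u_0 = 0, u_193 = 1, and u_k = u_{k-1}/2 + u_{k+1}/2 for 1 ≤ k ≤ 192. This harmonic recurrence is solved by u_k = k/193, giving u_187 = 187/193.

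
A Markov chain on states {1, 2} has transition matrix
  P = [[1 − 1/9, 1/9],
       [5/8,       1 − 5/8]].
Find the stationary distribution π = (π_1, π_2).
π_1 = 45/53, π_2 = 8/53

Solve πP = π with π_1 + π_2 = 1. From πP = π: π_1 · (1 − 1/9) + π_2 · 5/8 = π_1 ⇒ π_2 · 5/8 = π_1 · 1/9 ⇒ π_2/π_1 = (1/9)/(5/8) = 8/45. Together with π_1 + π_2 = 1:
  π_1 = (5/8)/(1/9 + 5/8) = (5/8)/(53/72) = 45/53,
  π_2 = (1/9)/(1/9 + 5/8) = (1/9)/(53/72) = 8/53.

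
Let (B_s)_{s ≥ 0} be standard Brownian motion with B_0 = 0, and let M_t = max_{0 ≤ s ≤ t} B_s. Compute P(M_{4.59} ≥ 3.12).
P(M_{4.59} ≥ 3.12) = 2·P(B_{4.59} ≥ 3.12) = 2(1 − Φ(3.12/√4.59)) ≈ 0.1453

By the reflection principle for Brownian motion, P(M_t ≥ a) = 2 · P(B_t ≥ a) for a ≥ 0. Since B_t ~ N(0, t), P(B_t ≥ 3.12) = 1 − Φ(3.12/√t) = 1 − Φ(3.12/√4.59) = 1 − Φ(1.4563). So
  P(M_{4.59} ≥ 3.12) = 2(1 − Φ(1.4563)) ≈ 0.1453.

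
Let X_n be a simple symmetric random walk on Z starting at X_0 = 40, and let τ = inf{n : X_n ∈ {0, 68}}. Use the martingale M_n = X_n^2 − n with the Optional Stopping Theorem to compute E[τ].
E[τ] = 1120

M_n = X_n^2 − n is a martingale (since E[X_{n+1}^2 | F_n] = X_n^2 + 1). By OST (τ has finite mean in a bounded region), E[M_τ] = E[M_0] = X_0^2 − 0 = 40^2 = 1600. Also E[M_τ] = E[X_τ^2] − E[τ]. The walk exits at 0 or 68, with P(hit 68 first) = 40/68, so E[X_τ^2] = 68^2 · 40/68 + 0 = 2720. Thus E[τ] = E[X_τ^2] − E[M_τ] = 2720 − 1600 = 1120 = 40(68 − 40) = 1120.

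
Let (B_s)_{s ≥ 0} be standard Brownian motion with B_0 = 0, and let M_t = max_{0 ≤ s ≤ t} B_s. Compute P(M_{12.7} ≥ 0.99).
P(M_{12.7} ≥ 0.99) = 2·P(B_{12.7} ≥ 0.99) = 2(1 − Φ(0.99/√12.7)) ≈ 0.7812

By the reflection principle for Brownian motion, P(M_t ≥ a) = 2 · P(B_t ≥ a) for a ≥ 0. Since B_t ~ N(0, t), P(B_t ≥ 0.99) = 1 − Φ(0.99/√t) = 1 − Φ(0.99/√12.7) = 1 − Φ(0.2778). So
  P(M_{12.7} ≥ 0.99) = 2(1 − Φ(0.2778)) ≈ 0.7812.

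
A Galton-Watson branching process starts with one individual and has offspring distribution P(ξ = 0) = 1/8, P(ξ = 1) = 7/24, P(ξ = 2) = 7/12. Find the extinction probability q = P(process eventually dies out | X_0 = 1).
q = 3/14

The pgf is f(s) = 1/8 + 7/24·s + 7/12·s². The extinction probability q is the smallest fixed point of f in [0, 1]. Setting s = f(s):
  7/12·s² + (7/24 − 1)·s + 1/8 = 0
  7/12·s² − (1/8 + 7/12)·s + 1/8 = 0
which factors as (s − 1)·(7/12·s − 1/8) = 0, giving roots s = 1 and s = (1/8)/(7/12) = 3/14.
Mean offspring μ = 7/24 + 2·7/12 = 35/24 > 1 (supercritical), so q < 1. The extinction probability is the smaller root: q = (1/8)/(7/12) = 3/14.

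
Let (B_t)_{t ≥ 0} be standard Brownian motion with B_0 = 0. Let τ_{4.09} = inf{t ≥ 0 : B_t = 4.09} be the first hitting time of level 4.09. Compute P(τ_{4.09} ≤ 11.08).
P(τ_{4.09} ≤ 11.08) = 2(1 − Φ(4.09/√11.08)) = 2(1 − Φ(1.2287)) ≈ 0.2192

By the reflection principle for standard BM, P(τ_b ≤ t) = 2 · P(B_t ≥ b). Since B_t ~ N(0, t), P(B_t ≥ 4.09) = 1 − Φ(4.09/√t) = 1 − Φ(4.09/√11.08) = 1 − Φ(1.2287) ≈ 0.10959. Doubling: P(τ_{4.09} ≤ 11.08) ≈ 2 · 0.10959 = 0.21918 ≈ 0.2192.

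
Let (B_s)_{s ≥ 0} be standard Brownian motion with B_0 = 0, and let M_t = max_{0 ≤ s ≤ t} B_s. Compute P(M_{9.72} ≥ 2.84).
P(M_{9.72} ≥ 2.84) = 2·P(B_{9.72} ≥ 2.84) = 2(1 − Φ(2.84/√9.72)) ≈ 0.3623

By the reflection principle for Brownian motion, P(M_t ≥ a) = 2 · P(B_t ≥ a) for a ≥ 0. Since B_t ~ N(0, t), P(B_t ≥ 2.84) = 1 − Φ(2.84/√t) = 1 − Φ(2.84/√9.72) = 1 − Φ(0.9109). So
  P(M_{9.72} ≥ 2.84) = 2(1 − Φ(0.9109)) ≈ 0.3623.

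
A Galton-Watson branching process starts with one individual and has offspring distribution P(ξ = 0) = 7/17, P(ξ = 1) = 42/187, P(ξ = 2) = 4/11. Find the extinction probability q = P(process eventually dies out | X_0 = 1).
q = 1

Mean offspring μ = 0·7/17 + 1·42/187 + 2·4/11 = 178/187 ≤ 1. For μ ≤ 1 with offspring not concentrated at 1, the Galton-Watson process goes extinct almost surely, so q = 1.
(Algebraic check: The pgf is f(s) = 7/17 + 42/187·s + 4/11·s². The extinction probability q is the smallest fixed point of f in [0, 1]. Setting s = f(s):
  4/11·s² + (42/187 − 1)·s + 7/17 = 0
  4/11·s² − (7/17 + 4/11)·s + 7/17 = 0
which factors as (s − 1)·(4/11·s − 7/17) = 0, giving roots s = 1 and s = (7/17)/(4/11) = 77/68. Since 77/68 ≥ 1, the smallest root in [0, 1] is s = 1.)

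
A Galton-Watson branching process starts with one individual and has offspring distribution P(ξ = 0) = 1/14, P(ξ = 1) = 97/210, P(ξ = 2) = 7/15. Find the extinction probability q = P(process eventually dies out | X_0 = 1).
q = 15/98

The pgf is f(s) = 1/14 + 97/210·s + 7/15·s². The extinction probability q is the smallest fixed point of f in [0, 1]. Setting s = f(s):
  7/15·s² + (97/210 − 1)·s + 1/14 = 0
  7/15·s² − (1/14 + 7/15)·s + 1/14 = 0
which factors as (s − 1)·(7/15·s − 1/14) = 0, giving roots s = 1 and s = (1/14)/(7/15) = 15/98.
Mean offspring μ = 97/210 + 2·7/15 = 293/210 > 1 (supercritical), so q < 1. The extinction probability is the smaller root: q = (1/14)/(7/15) = 15/98.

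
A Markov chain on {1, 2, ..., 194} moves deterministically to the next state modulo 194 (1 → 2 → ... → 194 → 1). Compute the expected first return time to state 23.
E[T_23 | X_0 = 23] = 194

The chain cycles deterministically, so starting at state 23 it returns in exactly 194 steps. Equivalently, the stationary distribution is uniform π_j = 1/194 for every state j, so by Kac's formula E[T_23] = 1/π_23 = 194.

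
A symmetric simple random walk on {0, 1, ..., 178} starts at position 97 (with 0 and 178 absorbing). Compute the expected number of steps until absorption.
E[τ | X_0 = 97] = 7857

Let v_k = E[τ | X_0 = k]. Boundary: v_0 = v_178 = 0. Recurrence: v_k = 1 + (v_{k-1} + v_{k+1})/2 for 1 ≤ k ≤ 177. The particular solution to v_k − (v_{k-1} + v_{k+1})/2 = 1 is v_k = −k^2. Adding homogeneous solution A + B k and matching boundaries gives v_k = k (178 − k). Substituting k = 97: v_97 = 97 · 81 = 7857.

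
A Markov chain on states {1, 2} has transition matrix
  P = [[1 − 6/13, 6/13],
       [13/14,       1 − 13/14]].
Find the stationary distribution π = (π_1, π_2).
π_1 = 169/253, π_2 = 84/253

Solve πP = π with π_1 + π_2 = 1. From πP = π: π_1 · (1 − 6/13) + π_2 · 13/14 = π_1 ⇒ π_2 · 13/14 = π_1 · 6/13 ⇒ π_2/π_1 = (6/13)/(13/14) = 84/169. Together with π_1 + π_2 = 1:
  π_1 = (13/14)/(6/13 + 13/14) = (13/14)/(253/182) = 169/253,
  π_2 = (6/13)/(6/13 + 13/14) = (6/13)/(253/182) = 84/253.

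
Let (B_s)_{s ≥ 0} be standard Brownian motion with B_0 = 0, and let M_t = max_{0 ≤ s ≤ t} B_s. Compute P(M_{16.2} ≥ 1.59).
P(M_{16.2} ≥ 1.59) = 2·P(B_{16.2} ≥ 1.59) = 2(1 − Φ(1.59/√16.2)) ≈ 0.6928

By the reflection principle for Brownian motion, P(M_t ≥ a) = 2 · P(B_t ≥ a) for a ≥ 0. Since B_t ~ N(0, t), P(B_t ≥ 1.59) = 1 − Φ(1.59/√t) = 1 − Φ(1.59/√16.2) = 1 − Φ(0.3950). So
  P(M_{16.2} ≥ 1.59) = 2(1 − Φ(0.3950)) ≈ 0.6928.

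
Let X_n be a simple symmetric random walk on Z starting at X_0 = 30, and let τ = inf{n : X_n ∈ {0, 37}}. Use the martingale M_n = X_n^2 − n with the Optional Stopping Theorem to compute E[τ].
E[τ] = 210

M_n = X_n^2 − n is a martingale (since E[X_{n+1}^2 | F_n] = X_n^2 + 1). By OST (τ has finite mean in a bounded region), E[M_τ] = E[M_0] = X_0^2 − 0 = 30^2 = 900. Also E[M_τ] = E[X_τ^2] − E[τ]. The walk exits at 0 or 37, with P(hit 37 first) = 30/37, so E[X_τ^2] = 37^2 · 30/37 + 0 = 1110. Thus E[τ] = E[X_τ^2] − E[M_τ] = 1110 − 900 = 210 = 30(37 − 30) = 210.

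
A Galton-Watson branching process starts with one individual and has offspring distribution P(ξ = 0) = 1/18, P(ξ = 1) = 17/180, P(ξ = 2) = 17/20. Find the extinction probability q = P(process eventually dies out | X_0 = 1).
q = 10/153

The pgf is f(s) = 1/18 + 17/180·s + 17/20·s². The extinction probability q is the smallest fixed point of f in [0, 1]. Setting s = f(s):
  17/20·s² + (17/180 − 1)·s + 1/18 = 0
  17/20·s² − (1/18 + 17/20)·s + 1/18 = 0
which factors as (s − 1)·(17/20·s − 1/18) = 0, giving roots s = 1 and s = (1/18)/(17/20) = 10/153.
Mean offspring μ = 17/180 + 2·17/20 = 323/180 > 1 (supercritical), so q < 1. The extinction probability is the smaller root: q = (1/18)/(17/20) = 10/153.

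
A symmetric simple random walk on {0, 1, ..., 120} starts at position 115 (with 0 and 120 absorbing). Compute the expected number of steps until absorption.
E[τ | X_0 = 115] = 575

Let v_k = E[τ | X_0 = k]. Boundary: v_0 = v_120 = 0. Recurrence: v_k = 1 + (v_{k-1} + v_{k+1})/2 for 1 ≤ k ≤ 119. The particular solution to v_k − (v_{k-1} + v_{k+1})/2 = 1 is v_k = −k^2. Adding homogeneous solution A + B k and matching boundaries gives v_k = k (120 − k). Substituting k = 115: v_115 = 115 · 5 = 575.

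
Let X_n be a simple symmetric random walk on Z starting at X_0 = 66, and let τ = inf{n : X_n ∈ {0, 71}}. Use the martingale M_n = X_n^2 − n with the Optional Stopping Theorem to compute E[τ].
E[τ] = 330

M_n = X_n^2 − n is a martingale (since E[X_{n+1}^2 | F_n] = X_n^2 + 1). By OST (τ has finite mean in a bounded region), E[M_τ] = E[M_0] = X_0^2 − 0 = 66^2 = 4356. Also E[M_τ] = E[X_τ^2] − E[τ]. The walk exits at 0 or 71, with P(hit 71 first) = 66/71, so E[X_τ^2] = 71^2 · 66/71 + 0 = 4686. Thus E[τ] = E[X_τ^2] − E[M_τ] = 4686 − 4356 = 330 = 66(71 − 66) = 330.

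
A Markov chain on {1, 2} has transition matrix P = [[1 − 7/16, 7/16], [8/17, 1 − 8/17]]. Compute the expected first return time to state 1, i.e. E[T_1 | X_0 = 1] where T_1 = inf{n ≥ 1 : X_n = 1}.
E[T_1 | X_0 = 1] = 1/π_1 = 247/128

For an irreducible recurrent Markov chain with stationary distribution π, E[T_i | X_0 = i] = 1/π_i (Kac's formula). Here π_1 = (8/17)/(7/16 + 8/17) = (8/17)/(247/272) = 128/247, so E[T_1 | X_0 = 1] = 1/π_1 = (7/16 + 8/17)/(8/17) = (247/272)/(8/17) = 247/128.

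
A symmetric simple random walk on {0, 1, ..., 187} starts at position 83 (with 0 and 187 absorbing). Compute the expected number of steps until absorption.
E[τ | X_0 = 83] = 8632

Let v_k = E[τ | X_0 = k]. Boundary: v_0 = v_187 = 0. Recurrence: v_k = 1 + (v_{k-1} + v_{k+1})/2 for 1 ≤ k ≤ 186. The particular solution to v_k − (v_{k-1} + v_{k+1})/2 = 1 is v_k = −k^2. Adding homogeneous solution A + B k and matching boundaries gives v_k = k (187 − k). Substituting k = 83: v_83 = 83 · 104 = 8632.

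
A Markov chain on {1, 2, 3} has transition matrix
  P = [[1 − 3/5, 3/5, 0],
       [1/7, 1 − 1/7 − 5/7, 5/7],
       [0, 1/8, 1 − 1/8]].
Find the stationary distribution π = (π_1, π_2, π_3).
π = (5/146, 21/146, 60/73)

This is a birth-death chain on three states, which satisfies detailed balance: π_1 · P_{12} = π_2 · P_{21} and π_2 · P_{23} = π_3 · P_{32}.
From π_1 · 3/5 = π_2 · 1/7: π_2/π_1 = (3/5)/(1/7) = 21/5.
From π_2 · 5/7 = π_3 · 1/8: π_3/π_2 = (5/7)/(1/8) = 40/7.
Take π_1 proportional to 1; then unnormalized π = (1, 21/5, 24). Normalize by dividing by the sum 146/5:
  π = (5/146, 21/146, 60/73).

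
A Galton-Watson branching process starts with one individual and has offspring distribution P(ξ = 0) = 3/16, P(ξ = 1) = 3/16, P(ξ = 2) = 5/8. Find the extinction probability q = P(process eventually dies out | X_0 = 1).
q = 3/10

The pgf is f(s) = 3/16 + 3/16·s + 5/8·s². The extinction probability q is the smallest fixed point of f in [0, 1]. Setting s = f(s):
  5/8·s² + (3/16 − 1)·s + 3/16 = 0
  5/8·s² − (3/16 + 5/8)·s + 3/16 = 0
which factors as (s − 1)·(5/8·s − 3/16) = 0, giving roots s = 1 and s = (3/16)/(5/8) = 3/10.
Mean offspring μ = 3/16 + 2·5/8 = 23/16 > 1 (supercritical), so q < 1. The extinction probability is the smaller root: q = (3/16)/(5/8) = 3/10.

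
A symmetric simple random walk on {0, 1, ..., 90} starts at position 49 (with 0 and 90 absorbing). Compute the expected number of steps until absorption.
E[τ | X_0 = 49] = 2009

Let v_k = E[τ | X_0 = k]. Boundary: v_0 = v_90 = 0. Recurrence: v_k = 1 + (v_{k-1} + v_{k+1})/2 for 1 ≤ k ≤ 89. The particular solution to v_k − (v_{k-1} + v_{k+1})/2 = 1 is v_k = −k^2. Adding homogeneous solution A + B k and matching boundaries gives v_k = k (90 − k). Substituting k = 49: v_49 = 49 · 41 = 2009.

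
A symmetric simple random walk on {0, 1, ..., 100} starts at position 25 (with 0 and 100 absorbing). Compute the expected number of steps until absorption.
E[τ | X_0 = 25] = 1875

Let v_k = E[τ | X_0 = k]. Boundary: v_0 = v_100 = 0. Recurrence: v_k = 1 + (v_{k-1} + v_{k+1})/2 for 1 ≤ k ≤ 99. The particular solution to v_k − (v_{k-1} + v_{k+1})/2 = 1 is v_k = −k^2. Adding homogeneous solution A + B k and matching boundaries gives v_k = k (100 − k). Substituting k = 25: v_25 = 25 · 75 = 1875.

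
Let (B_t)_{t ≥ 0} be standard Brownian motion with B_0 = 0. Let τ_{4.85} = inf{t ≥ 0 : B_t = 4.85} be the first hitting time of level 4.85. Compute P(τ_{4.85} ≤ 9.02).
P(τ_{4.85} ≤ 9.02) = 2(1 − Φ(4.85/√9.02)) = 2(1 − Φ(1.6149)) ≈ 0.1063

By the reflection principle for standard BM, P(τ_b ≤ t) = 2 · P(B_t ≥ b). Since B_t ~ N(0, t), P(B_t ≥ 4.85) = 1 − Φ(4.85/√t) = 1 − Φ(4.85/√9.02) = 1 − Φ(1.6149) ≈ 0.05317. Doubling: P(τ_{4.85} ≤ 9.02) ≈ 2 · 0.05317 = 0.10634 ≈ 0.1063.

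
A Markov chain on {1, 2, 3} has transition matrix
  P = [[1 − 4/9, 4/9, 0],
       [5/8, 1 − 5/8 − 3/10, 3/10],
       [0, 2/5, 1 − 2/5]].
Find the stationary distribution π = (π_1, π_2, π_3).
π = (45/101, 32/101, 24/101)

This is a birth-death chain on three states, which satisfies detailed balance: π_1 · P_{12} = π_2 · P_{21} and π_2 · P_{23} = π_3 · P_{32}.
From π_1 · 4/9 = π_2 · 5/8: π_2/π_1 = (4/9)/(5/8) = 32/45.
From π_2 · 3/10 = π_3 · 2/5: π_3/π_2 = (3/10)/(2/5) = 3/4.
Take π_1 proportional to 1; then unnormalized π = (1, 32/45, 8/15). Normalize by dividing by the sum 101/45:
  π = (45/101, 32/101, 24/101).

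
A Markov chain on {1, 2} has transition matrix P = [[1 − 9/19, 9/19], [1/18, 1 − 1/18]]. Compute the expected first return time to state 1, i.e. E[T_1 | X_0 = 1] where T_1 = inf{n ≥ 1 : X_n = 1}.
E[T_1 | X_0 = 1] = 1/π_1 = 181/19

For an irreducible recurrent Markov chain with stationary distribution π, E[T_i | X_0 = i] = 1/π_i (Kac's formula). Here π_1 = (1/18)/(9/19 + 1/18) = (1/18)/(181/342) = 19/181, so E[T_1 | X_0 = 1] = 1/π_1 = (9/19 + 1/18)/(1/18) = (181/342)/(1/18) = 181/19.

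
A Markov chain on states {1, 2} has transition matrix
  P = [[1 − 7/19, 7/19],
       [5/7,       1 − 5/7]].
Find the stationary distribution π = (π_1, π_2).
π_1 = 95/144, π_2 = 49/144

Solve πP = π with π_1 + π_2 = 1. From πP = π: π_1 · (1 − 7/19) + π_2 · 5/7 = π_1 ⇒ π_2 · 5/7 = π_1 · 7/19 ⇒ π_2/π_1 = (7/19)/(5/7) = 49/95. Together with π_1 + π_2 = 1:
  π_1 = (5/7)/(7/19 + 5/7) = (5/7)/(144/133) = 95/144,
  π_2 = (7/19)/(7/19 + 5/7) = (7/19)/(144/133) = 49/144.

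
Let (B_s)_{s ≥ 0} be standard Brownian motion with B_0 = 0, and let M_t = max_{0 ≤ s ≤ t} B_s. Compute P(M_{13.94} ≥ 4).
P(M_{13.94} ≥ 4) = 2·P(B_{13.94} ≥ 4) = 2(1 − Φ(4/√13.94)) ≈ 0.2840

By the reflection principle for Brownian motion, P(M_t ≥ a) = 2 · P(B_t ≥ a) for a ≥ 0. Since B_t ~ N(0, t), P(B_t ≥ 4) = 1 − Φ(4/√t) = 1 − Φ(4/√13.94) = 1 − Φ(1.0713). So
  P(M_{13.94} ≥ 4) = 2(1 − Φ(1.0713)) ≈ 0.2840.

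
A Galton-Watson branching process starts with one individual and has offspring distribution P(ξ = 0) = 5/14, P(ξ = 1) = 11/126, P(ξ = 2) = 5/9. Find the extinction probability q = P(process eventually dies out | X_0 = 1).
q = 9/14

The pgf is f(s) = 5/14 + 11/126·s + 5/9·s². The extinction probability q is the smallest fixed point of f in [0, 1]. Setting s = f(s):
  5/9·s² + (11/126 − 1)·s + 5/14 = 0
  5/9·s² − (5/14 + 5/9)·s + 5/14 = 0
which factors as (s − 1)·(5/9·s − 5/14) = 0, giving roots s = 1 and s = (5/14)/(5/9) = 9/14.
Mean offspring μ = 11/126 + 2·5/9 = 151/126 > 1 (supercritical), so q < 1. The extinction probability is the smaller root: q = (5/14)/(5/9) = 9/14.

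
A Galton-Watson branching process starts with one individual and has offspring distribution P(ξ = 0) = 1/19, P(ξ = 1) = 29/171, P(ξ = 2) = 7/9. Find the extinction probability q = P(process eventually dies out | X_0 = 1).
q = 9/133

The pgf is f(s) = 1/19 + 29/171·s + 7/9·s². The extinction probability q is the smallest fixed point of f in [0, 1]. Setting s = f(s):
  7/9·s² + (29/171 − 1)·s + 1/19 = 0
  7/9·s² − (1/19 + 7/9)·s + 1/19 = 0
which factors as (s − 1)·(7/9·s − 1/19) = 0, giving roots s = 1 and s = (1/19)/(7/9) = 9/133.
Mean offspring μ = 29/171 + 2·7/9 = 295/171 > 1 (supercritical), so q < 1. The extinction probability is the smaller root: q = (1/19)/(7/9) = 9/133.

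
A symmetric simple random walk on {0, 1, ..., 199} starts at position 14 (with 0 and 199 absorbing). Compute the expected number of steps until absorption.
E[τ | X_0 = 14] = 2590

Let v_k = E[τ | X_0 = k]. Boundary: v_0 = v_199 = 0. Recurrence: v_k = 1 + (v_{k-1} + v_{k+1})/2 for 1 ≤ k ≤ 198. The particular solution to v_k − (v_{k-1} + v_{k+1})/2 = 1 is v_k = −k^2. Adding homogeneous solution A + B k and matching boundaries gives v_k = k (199 − k). Substituting k = 14: v_14 = 14 · 185 = 2590.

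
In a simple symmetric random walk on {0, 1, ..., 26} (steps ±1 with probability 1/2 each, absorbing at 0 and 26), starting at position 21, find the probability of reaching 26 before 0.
P(hit 26 before 0) = 21/26

Let u_k = P(hit 26 before 0 | start at k). Then u_0 = 0, u_26 = 1, and u_k = u_{k-1}/2 + u_{k+1}/2 for 1 ≤ k ≤ 25. This harmonic recurrence is solved by u_k = k/26, giving u_21 = 21/26.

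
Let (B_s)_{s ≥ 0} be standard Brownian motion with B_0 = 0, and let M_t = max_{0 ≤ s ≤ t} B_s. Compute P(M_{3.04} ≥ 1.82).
P(M_{3.04} ≥ 1.82) = 2·P(B_{3.04} ≥ 1.82) = 2(1 − Φ(1.82/√3.04)) ≈ 0.2966

By the reflection principle for Brownian motion, P(M_t ≥ a) = 2 · P(B_t ≥ a) for a ≥ 0. Since B_t ~ N(0, t), P(B_t ≥ 1.82) = 1 − Φ(1.82/√t) = 1 − Φ(1.82/√3.04) = 1 − Φ(1.0438). So
  P(M_{3.04} ≥ 1.82) = 2(1 − Φ(1.0438)) ≈ 0.2966.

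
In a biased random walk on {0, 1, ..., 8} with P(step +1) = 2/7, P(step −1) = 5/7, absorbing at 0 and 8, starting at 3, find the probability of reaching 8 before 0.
P(hit 8 before 0) = (1 − (5/2)^3) / (1 − (5/2)^8) = 1248/130123

Let u_k denote P(reach 8 before 0 | start at k). Boundary: u_0 = 0, u_8 = 1. Recurrence: u_k = 2/7·u_{k+1} + 5/7·u_{k-1} for 1 ≤ k ≤ 7. Try u_k = A + B·r^k with r = q/p = (5/7)/(2/7) = 5/2. Substitution satisfies the recurrence; boundary conditions give:
  u_k = (1 − r^k) / (1 − r^N) = (1 − (5/2)^3) / (1 − (5/2)^8) = 1248/130123.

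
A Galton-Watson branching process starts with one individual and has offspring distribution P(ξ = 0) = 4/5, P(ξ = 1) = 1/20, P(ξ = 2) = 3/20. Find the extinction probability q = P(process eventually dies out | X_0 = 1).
q = 1

Mean offspring μ = 0·4/5 + 1·1/20 + 2·3/20 = 7/20 ≤ 1. For μ ≤ 1 with offspring not concentrated at 1, the Galton-Watson process goes extinct almost surely, so q = 1.
(Algebraic check: The pgf is f(s) = 4/5 + 1/20·s + 3/20·s². The extinction probability q is the smallest fixed point of f in [0, 1]. Setting s = f(s):
  3/20·s² + (1/20 − 1)·s + 4/5 = 0
  3/20·s² − (4/5 + 3/20)·s + 4/5 = 0
which factors as (s − 1)·(3/20·s − 4/5) = 0, giving roots s = 1 and s = (4/5)/(3/20) = 16/3. Since 16/3 ≥ 1, the smallest root in [0, 1] is s = 1.)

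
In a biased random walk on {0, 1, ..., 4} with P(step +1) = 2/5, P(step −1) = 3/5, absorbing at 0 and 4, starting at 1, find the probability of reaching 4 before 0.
P(hit 4 before 0) = (1 − (3/2)^1) / (1 − (3/2)^4) = 8/65

Let u_k denote P(reach 4 before 0 | start at k). Boundary: u_0 = 0, u_4 = 1. Recurrence: u_k = 2/5·u_{k+1} + 3/5·u_{k-1} for 1 ≤ k ≤ 3. Try u_k = A + B·r^k with r = q/p = (3/5)/(2/5) = 3/2. Substitution satisfies the recurrence; boundary conditions give:
  u_k = (1 − r^k) / (1 − r^N) = (1 − (3/2)^1) / (1 − (3/2)^4) = 8/65.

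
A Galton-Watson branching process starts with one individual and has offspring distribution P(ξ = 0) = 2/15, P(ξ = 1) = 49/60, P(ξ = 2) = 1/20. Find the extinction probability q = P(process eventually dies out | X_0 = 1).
q = 1

Mean offspring μ = 0·2/15 + 1·49/60 + 2·1/20 = 11/12 ≤ 1. For μ ≤ 1 with offspring not concentrated at 1, the Galton-Watson process goes extinct almost surely, so q = 1.
(Algebraic check: The pgf is f(s) = 2/15 + 49/60·s + 1/20·s². The extinction probability q is the smallest fixed point of f in [0, 1]. Setting s = f(s):
  1/20·s² + (49/60 − 1)·s + 2/15 = 0
  1/20·s² − (2/15 + 1/20)·s + 2/15 = 0
which factors as (s − 1)·(1/20·s − 2/15) = 0, giving roots s = 1 and s = (2/15)/(1/20) = 8/3. Since 8/3 ≥ 1, the smallest root in [0, 1] is s = 1.)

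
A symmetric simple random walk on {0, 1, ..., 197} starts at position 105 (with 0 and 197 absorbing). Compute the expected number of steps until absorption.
E[τ | X_0 = 105] = 9660

Let v_k = E[τ | X_0 = k]. Boundary: v_0 = v_197 = 0. Recurrence: v_k = 1 + (v_{k-1} + v_{k+1})/2 for 1 ≤ k ≤ 196. The particular solution to v_k − (v_{k-1} + v_{k+1})/2 = 1 is v_k = −k^2. Adding homogeneous solution A + B k and matching boundaries gives v_k = k (197 − k). Substituting k = 105: v_105 = 105 · 92 = 9660.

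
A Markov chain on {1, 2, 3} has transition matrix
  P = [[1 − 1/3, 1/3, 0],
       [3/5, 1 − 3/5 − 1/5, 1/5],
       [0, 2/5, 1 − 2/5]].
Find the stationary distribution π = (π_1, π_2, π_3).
π = (6/11, 10/33, 5/33)

This is a birth-death chain on three states, which satisfies detailed balance: π_1 · P_{12} = π_2 · P_{21} and π_2 · P_{23} = π_3 · P_{32}.
From π_1 · 1/3 = π_2 · 3/5: π_2/π_1 = (1/3)/(3/5) = 5/9.
From π_2 · 1/5 = π_3 · 2/5: π_3/π_2 = (1/5)/(2/5) = 1/2.
Take π_1 proportional to 1; then unnormalized π = (1, 5/9, 5/18). Normalize by dividing by the sum 11/6:
  π = (6/11, 10/33, 5/33).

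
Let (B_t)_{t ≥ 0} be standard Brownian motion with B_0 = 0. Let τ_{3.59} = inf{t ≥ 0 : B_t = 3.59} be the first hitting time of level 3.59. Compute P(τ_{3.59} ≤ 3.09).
P(τ_{3.59} ≤ 3.09) = 2(1 − Φ(3.59/√3.09)) = 2(1 − Φ(2.0423)) ≈ 0.0411

By the reflection principle for standard BM, P(τ_b ≤ t) = 2 · P(B_t ≥ b). Since B_t ~ N(0, t), P(B_t ≥ 3.59) = 1 − Φ(3.59/√t) = 1 − Φ(3.59/√3.09) = 1 − Φ(2.0423) ≈ 0.02056. Doubling: P(τ_{3.59} ≤ 3.09) ≈ 2 · 0.02056 = 0.04112 ≈ 0.0411.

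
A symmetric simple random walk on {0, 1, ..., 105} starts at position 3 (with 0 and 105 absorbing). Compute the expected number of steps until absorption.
E[τ | X_0 = 3] = 306

Let v_k = E[τ | X_0 = k]. Boundary: v_0 = v_105 = 0. Recurrence: v_k = 1 + (v_{k-1} + v_{k+1})/2 for 1 ≤ k ≤ 104. The particular solution to v_k − (v_{k-1} + v_{k+1})/2 = 1 is v_k = −k^2. Adding homogeneous solution A + B k and matching boundaries gives v_k = k (105 − k). Substituting k = 3: v_3 = 3 · 102 = 306.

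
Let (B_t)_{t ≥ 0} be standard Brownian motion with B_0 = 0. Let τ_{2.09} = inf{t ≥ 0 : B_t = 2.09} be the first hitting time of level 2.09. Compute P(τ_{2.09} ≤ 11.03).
P(τ_{2.09} ≤ 11.03) = 2(1 − Φ(2.09/√11.03)) = 2(1 − Φ(0.6293)) ≈ 0.5292

By the reflection principle for standard BM, P(τ_b ≤ t) = 2 · P(B_t ≥ b). Since B_t ~ N(0, t), P(B_t ≥ 2.09) = 1 − Φ(2.09/√t) = 1 − Φ(2.09/√11.03) = 1 − Φ(0.6293) ≈ 0.26458. Doubling: P(τ_{2.09} ≤ 11.03) ≈ 2 · 0.26458 = 0.52916 ≈ 0.5292.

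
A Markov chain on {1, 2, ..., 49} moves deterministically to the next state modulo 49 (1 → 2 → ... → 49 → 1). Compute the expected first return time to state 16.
E[T_16 | X_0 = 16] = 49

The chain cycles deterministically, so starting at state 16 it returns in exactly 49 steps. Equivalently, the stationary distribution is uniform π_j = 1/49 for every state j, so by Kac's formula E[T_16] = 1/π_16 = 49.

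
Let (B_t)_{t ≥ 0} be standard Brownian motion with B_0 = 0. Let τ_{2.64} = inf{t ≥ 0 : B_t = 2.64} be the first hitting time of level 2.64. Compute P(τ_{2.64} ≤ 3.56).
P(τ_{2.64} ≤ 3.56) = 2(1 − Φ(2.64/√3.56)) = 2(1 − Φ(1.3992)) ≈ 0.1618

By the reflection principle for standard BM, P(τ_b ≤ t) = 2 · P(B_t ≥ b). Since B_t ~ N(0, t), P(B_t ≥ 2.64) = 1 − Φ(2.64/√t) = 1 − Φ(2.64/√3.56) = 1 − Φ(1.3992) ≈ 0.08088. Doubling: P(τ_{2.64} ≤ 3.56) ≈ 2 · 0.08088 = 0.16176 ≈ 0.1618.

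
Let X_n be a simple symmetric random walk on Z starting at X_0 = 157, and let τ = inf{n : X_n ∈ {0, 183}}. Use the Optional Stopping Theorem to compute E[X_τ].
E[X_τ] = 157

X_n is a martingale and τ is a bounded-mean stopping time (indeed τ is finite a.s. with bounded expectation since the walk is in a bounded region). By the OST, E[X_τ] = E[X_0] = 157. Equivalently: E[X_τ] = 183 · P(hit 183 first) + 0 · P(hit 0 first) = 183 · (157/183) = 157.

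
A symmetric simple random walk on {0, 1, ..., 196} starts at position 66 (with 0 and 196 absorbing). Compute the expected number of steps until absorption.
E[τ | X_0 = 66] = 8580

Let v_k = E[τ | X_0 = k]. Boundary: v_0 = v_196 = 0. Recurrence: v_k = 1 + (v_{k-1} + v_{k+1})/2 for 1 ≤ k ≤ 195. The particular solution to v_k − (v_{k-1} + v_{k+1})/2 = 1 is v_k = −k^2. Adding homogeneous solution A + B k and matching boundaries gives v_k = k (196 − k). Substituting k = 66: v_66 = 66 · 130 = 8580.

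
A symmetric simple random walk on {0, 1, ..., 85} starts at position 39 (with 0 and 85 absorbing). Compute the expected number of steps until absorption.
E[τ | X_0 = 39] = 1794

Let v_k = E[τ | X_0 = k]. Boundary: v_0 = v_85 = 0. Recurrence: v_k = 1 + (v_{k-1} + v_{k+1})/2 for 1 ≤ k ≤ 84. The particular solution to v_k − (v_{k-1} + v_{k+1})/2 = 1 is v_k = −k^2. Adding homogeneous solution A + B k and matching boundaries gives v_k = k (85 − k). Substituting k = 39: v_39 = 39 · 46 = 1794.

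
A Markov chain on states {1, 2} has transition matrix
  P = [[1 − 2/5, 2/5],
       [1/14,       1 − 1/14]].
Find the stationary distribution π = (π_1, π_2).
π_1 = 5/33, π_2 = 28/33

Solve πP = π with π_1 + π_2 = 1. From πP = π: π_1 · (1 − 2/5) + π_2 · 1/14 = π_1 ⇒ π_2 · 1/14 = π_1 · 2/5 ⇒ π_2/π_1 = (2/5)/(1/14) = 28/5. Together with π_1 + π_2 = 1:
  π_1 = (1/14)/(2/5 + 1/14) = (1/14)/(33/70) = 5/33,
  π_2 = (2/5)/(2/5 + 1/14) = (2/5)/(33/70) = 28/33.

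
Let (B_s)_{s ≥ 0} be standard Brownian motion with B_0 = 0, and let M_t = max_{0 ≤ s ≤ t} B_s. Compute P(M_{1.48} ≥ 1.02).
P(M_{1.48} ≥ 1.02) = 2·P(B_{1.48} ≥ 1.02) = 2(1 − Φ(1.02/√1.48)) ≈ 0.4018

By the reflection principle for Brownian motion, P(M_t ≥ a) = 2 · P(B_t ≥ a) for a ≥ 0. Since B_t ~ N(0, t), P(B_t ≥ 1.02) = 1 − Φ(1.02/√t) = 1 − Φ(1.02/√1.48) = 1 − Φ(0.8384). So
  P(M_{1.48} ≥ 1.02) = 2(1 − Φ(0.8384)) ≈ 0.4018.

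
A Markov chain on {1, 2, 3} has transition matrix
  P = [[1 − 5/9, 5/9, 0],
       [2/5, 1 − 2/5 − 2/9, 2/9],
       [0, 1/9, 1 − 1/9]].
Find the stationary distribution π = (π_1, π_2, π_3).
π = (6/31, 25/93, 50/93)

This is a birth-death chain on three states, which satisfies detailed balance: π_1 · P_{12} = π_2 · P_{21} and π_2 · P_{23} = π_3 · P_{32}.
From π_1 · 5/9 = π_2 · 2/5: π_2/π_1 = (5/9)/(2/5) = 25/18.
From π_2 · 2/9 = π_3 · 1/9: π_3/π_2 = (2/9)/(1/9) = 2.
Take π_1 proportional to 1; then unnormalized π = (1, 25/18, 25/9). Normalize by dividing by the sum 31/6:
  π = (6/31, 25/93, 50/93).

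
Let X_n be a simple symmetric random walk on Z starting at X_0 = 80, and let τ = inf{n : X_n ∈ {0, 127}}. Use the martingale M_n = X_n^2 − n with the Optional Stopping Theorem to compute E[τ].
E[τ] = 3760

M_n = X_n^2 − n is a martingale (since E[X_{n+1}^2 | F_n] = X_n^2 + 1). By OST (τ has finite mean in a bounded region), E[M_τ] = E[M_0] = X_0^2 − 0 = 80^2 = 6400. Also E[M_τ] = E[X_τ^2] − E[τ]. The walk exits at 0 or 127, with P(hit 127 first) = 80/127, so E[X_τ^2] = 127^2 · 80/127 + 0 = 10160. Thus E[τ] = E[X_τ^2] − E[M_τ] = 10160 − 6400 = 3760 = 80(127 − 80) = 3760.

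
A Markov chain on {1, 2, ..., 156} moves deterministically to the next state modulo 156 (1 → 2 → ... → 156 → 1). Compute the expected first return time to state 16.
E[T_16 | X_0 = 16] = 156

The chain cycles deterministically, so starting at state 16 it returns in exactly 156 steps. Equivalently, the stationary distribution is uniform π_j = 1/156 for every state j, so by Kac's formula E[T_16] = 1/π_16 = 156.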